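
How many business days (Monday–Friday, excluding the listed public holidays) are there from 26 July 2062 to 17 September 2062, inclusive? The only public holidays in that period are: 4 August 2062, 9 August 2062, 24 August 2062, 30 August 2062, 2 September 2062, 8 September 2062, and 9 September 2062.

26 July 2062 is a Wednesday.
That's 54 days from start to end, counting both.
54 = 7 × 7 + 5, so there are 7 full weeks plus 5 extra days.
Each full week contributes 5 weekdays (Mon–Fri): 7 × 5 = 35.
The 5 extra days are Wednesday, Thursday, Friday, Saturday, Sunday — 3 of them qualify.
Total: 35 + 3 = 38.
Holidays: 4 August 2062 (Fri); 9 August 2062 (Wed); 24 August 2062 (Thu); 30 August 2062 (Wed); 2 September 2062 (Sat); 8 September 2062 (Fri); 9 September 2062 (Sat).
5 of the 7 holidays fall on weekdays; the rest are weekends and were already excluded.
Business days: 38 − 5 = 33.

33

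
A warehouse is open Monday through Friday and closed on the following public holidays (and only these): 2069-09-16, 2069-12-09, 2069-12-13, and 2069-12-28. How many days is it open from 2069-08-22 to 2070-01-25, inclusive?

109 business days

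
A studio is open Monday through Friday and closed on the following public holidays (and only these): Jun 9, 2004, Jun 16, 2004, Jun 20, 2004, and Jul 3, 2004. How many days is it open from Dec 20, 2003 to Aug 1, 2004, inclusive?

Dec 20, 2003 is a Saturday.
From Dec 20, 2003 to Aug 1, 2004 is 226 days inclusive.
226 = 7 × 32 + 2, so there are 32 full weeks plus 2 extra days.
Each full week contributes 5 weekdays (Mon–Fri): 32 × 5 = 160.
The 2 extra days are Saturday, Sunday — none qualify.
Total: 160 + 0 = 160.
Holidays: Jun 9, 2004 (Wed); Jun 16, 2004 (Wed); Jun 20, 2004 (Sun); Jul 3, 2004 (Sat).
2 of the 4 holidays fall on weekdays; the rest are weekends and were already excluded.
Business days: 160 − 2 = 158.

158 working days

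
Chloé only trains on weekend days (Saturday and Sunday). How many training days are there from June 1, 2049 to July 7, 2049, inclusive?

10

June 1, 2049 is a Tuesday.
From June 1, 2049 to July 7, 2049 is 37 days inclusive.
37 = 7 × 5 + 2, so there are 5 full weeks plus 2 extra days.
Each full week contributes 2 weekend days (Sat, Sun): 5 × 2 = 10.
The 2 extra days are Tuesday, Wednesday — none qualify.
Total: 10 + 0 = 10.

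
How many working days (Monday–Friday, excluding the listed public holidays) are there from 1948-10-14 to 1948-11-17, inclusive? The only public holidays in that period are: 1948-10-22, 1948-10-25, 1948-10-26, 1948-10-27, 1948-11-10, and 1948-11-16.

19

1948-10-14 is a Thursday.
That's 35 days from start to end, counting both.
35 = 7 × 5, so the span is exactly 5 full weeks.
Each full week contributes 5 weekdays (Mon–Fri): 5 × 5 = 25.
Holidays: 1948-10-22 (Fri); 1948-10-25 (Mon); 1948-10-26 (Tue); 1948-10-27 (Wed); 1948-11-10 (Wed); 1948-11-16 (Tue).
All 6 holidays fall on weekdays, so subtract 6.
Business days: 25 − 6 = 19.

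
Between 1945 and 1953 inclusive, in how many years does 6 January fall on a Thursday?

1

Day of week of January 6 in each year:
1945: Sat, 1946: Sun, 1947: Mon, 1948: Tue, 1949: Thu ✓, 1950: Fri, 1951: Sat, 1952: Sun, 1953: Tue
Thursdays: 1949.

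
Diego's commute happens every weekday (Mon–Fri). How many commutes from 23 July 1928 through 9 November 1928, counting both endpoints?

80

23 July 1928 is a Monday.
That's 110 days from start to end, counting both.
110 = 7 × 15 + 5, so there are 15 full weeks plus 5 extra days.
Each full week contributes 5 weekdays (Mon–Fri): 15 × 5 = 75.
The 5 extra days are Monday, Tuesday, Wednesday, Thursday, Friday — 5 of them qualify.
Total: 75 + 5 = 80.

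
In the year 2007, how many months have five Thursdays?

A month has five Thursdays exactly when Thursday falls within its first (length − 28) days.
Jan: 31 days, starts Mon → 5 of Mon, Tue, Wed
Feb: 28 days, starts Thu → 5 of (none)
Mar: 31 days, starts Thu → 5 of Thu, Fri, Sat ✓
Apr: 30 days, starts Sun → 5 of Sun, Mon
May: 31 days, starts Tue → 5 of Tue, Wed, Thu ✓
Jun: 30 days, starts Fri → 5 of Fri, Sat
Jul: 31 days, starts Sun → 5 of Sun, Mon, Tue
Aug: 31 days, starts Wed → 5 of Wed, Thu, Fri ✓
Sep: 30 days, starts Sat → 5 of Sat, Sun
Oct: 31 days, starts Mon → 5 of Mon, Tue, Wed
Nov: 30 days, starts Thu → 5 of Thu, Fri ✓
Dec: 31 days, starts Sat → 5 of Sat, Sun, Mon
Months with five Thursdays: Mar, May, Aug, Nov.

4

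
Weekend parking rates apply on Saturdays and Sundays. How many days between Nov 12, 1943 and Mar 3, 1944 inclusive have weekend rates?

32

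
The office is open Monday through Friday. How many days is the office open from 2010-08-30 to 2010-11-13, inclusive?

55

2010-08-30 is a Monday.
From 2010-08-30 to 2010-11-13 is 76 days inclusive.
76 = 7 × 10 + 6, so there are 10 full weeks plus 6 extra days.
Each full week contributes 5 weekdays (Mon–Fri): 10 × 5 = 50.
The 6 extra days are Monday, Tuesday, Wednesday, Thursday, Friday, Saturday — 5 of them qualify.
Total: 50 + 5 = 55.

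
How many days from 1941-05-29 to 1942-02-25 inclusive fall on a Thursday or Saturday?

1941-05-29 is a Thursday.
That's 273 days from start to end, counting both.
273 = 7 × 39, so the span is exactly 39 full weeks.
Each full week contributes 2 days from the set (Thu, Sat): 39 × 2 = 78.

78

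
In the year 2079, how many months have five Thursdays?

A month has five Thursdays exactly when Thursday falls within its first (length − 28) days.
Jan: 31 days, starts Sun → 5 of Sun, Mon, Tue
Feb: 28 days, starts Wed → 5 of (none)
Mar: 31 days, starts Wed → 5 of Wed, Thu, Fri ✓
Apr: 30 days, starts Sat → 5 of Sat, Sun
May: 31 days, starts Mon → 5 of Mon, Tue, Wed
Jun: 30 days, starts Thu → 5 of Thu, Fri ✓
Jul: 31 days, starts Sat → 5 of Sat, Sun, Mon
Aug: 31 days, starts Tue → 5 of Tue, Wed, Thu ✓
Sep: 30 days, starts Fri → 5 of Fri, Sat
Oct: 31 days, starts Sun → 5 of Sun, Mon, Tue
Nov: 30 days, starts Wed → 5 of Wed, Thu ✓
Dec: 31 days, starts Fri → 5 of Fri, Sat, Sun
Months with five Thursdays: Mar, Jun, Aug, Nov.

4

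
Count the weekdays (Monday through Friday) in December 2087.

December 1, 2087 is a Monday.
The range spans 31 days (inclusive of both endpoints).
31 = 7 × 4 + 3, so there are 4 full weeks plus 3 extra days.
Each full week contributes 5 weekdays (Mon–Fri): 4 × 5 = 20.
The 3 extra days are Mon, Tue, Wed — 3 of them qualify.
Total: 20 + 3 = 23.

23 weekdays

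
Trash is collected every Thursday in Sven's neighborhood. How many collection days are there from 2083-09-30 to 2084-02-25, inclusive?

2083-09-30 is a Thursday.
That's 149 days from start to end, counting both.
149 = 7 × 21 + 2, so there are 21 full weeks plus 2 extra days.
Each full week contributes one Thursday: 21 so far.
The 2 extra days are Thursday, Friday — 1 of them qualifies.
Total: 21 + 1 = 22.

22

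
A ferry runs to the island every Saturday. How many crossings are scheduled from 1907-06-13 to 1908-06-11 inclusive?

52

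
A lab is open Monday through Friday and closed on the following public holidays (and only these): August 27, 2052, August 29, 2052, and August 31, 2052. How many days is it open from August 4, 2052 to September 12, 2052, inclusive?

August 4, 2052 is a Sunday.
From August 4, 2052 to September 12, 2052 is 40 days inclusive.
40 = 7 × 5 + 5, so there are 5 full weeks plus 5 extra days.
Each full week contributes 5 weekdays (Mon–Fri): 5 × 5 = 25.
The 5 extra days are Sun, Mon, Tue, Wed, Thu — 4 of them qualify.
Total: 25 + 4 = 29.
Holidays: August 27, 2052 (Tue); August 29, 2052 (Thu); August 31, 2052 (Sat).
2 of the 3 holidays fall on weekdays; the rest are weekends and were already excluded.
Business days: 29 − 2 = 27.

27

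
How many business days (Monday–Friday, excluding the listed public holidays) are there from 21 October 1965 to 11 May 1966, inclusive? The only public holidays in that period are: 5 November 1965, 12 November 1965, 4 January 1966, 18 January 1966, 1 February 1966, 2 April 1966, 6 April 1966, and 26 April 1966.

138

21 October 1965 is a Thursday.
From 21 October 1965 to 11 May 1966 is 203 days inclusive.
203 = 7 × 29, so the span is exactly 29 full weeks.
Each full week contributes 5 weekdays (Mon–Fri): 29 × 5 = 145.
Holidays: 5 November 1965 (Fri); 12 November 1965 (Fri); 4 January 1966 (Tue); 18 January 1966 (Tue); 1 February 1966 (Tue); 2 April 1966 (Sat); 6 April 1966 (Wed); 26 April 1966 (Tue).
7 of the 8 holidays fall on weekdays; the rest are weekends and were already excluded.
Business days: 145 − 7 = 138.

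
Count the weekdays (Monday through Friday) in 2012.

261

Jan 1, 2012 is a Sunday.
The range spans 366 days (inclusive of both endpoints).
366 = 7 × 52 + 2, so there are 52 full weeks plus 2 extra days.
Each full week contributes 5 weekdays (Mon–Fri): 52 × 5 = 260.
The 2 extra days are Sunday, Monday — 1 of them qualifies.
Total: 260 + 1 = 261.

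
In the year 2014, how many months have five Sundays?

4

A month has five Sundays exactly when Sunday falls within its first (length − 28) days.
Jan: 31 days, starts Wed → 5 of Wed, Thu, Fri
Feb: 28 days, starts Sat → 5 of (none)
Mar: 31 days, starts Sat → 5 of Sat, Sun, Mon ✓
Apr: 30 days, starts Tue → 5 of Tue, Wed
May: 31 days, starts Thu → 5 of Thu, Fri, Sat
Jun: 30 days, starts Sun → 5 of Sun, Mon ✓
Jul: 31 days, starts Tue → 5 of Tue, Wed, Thu
Aug: 31 days, starts Fri → 5 of Fri, Sat, Sun ✓
Sep: 30 days, starts Mon → 5 of Mon, Tue
Oct: 31 days, starts Wed → 5 of Wed, Thu, Fri
Nov: 30 days, starts Sat → 5 of Sat, Sun ✓
Dec: 31 days, starts Mon → 5 of Mon, Tue, Wed
Months with five Sundays: Mar, Jun, Aug, Nov.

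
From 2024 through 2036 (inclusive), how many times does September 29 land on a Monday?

Day of week of September 29 in each year:
2024: Sun, 2025: Mon ✓, 2026: Tue, 2027: Wed, 2028: Fri, 2029: Sat, 2030: Sun, 2031: Mon ✓, 2032: Wed, 2033: Thu, 2034: Fri, 2035: Sat, 2036: Mon ✓
Mondays: 2025, 2031, 2036.

3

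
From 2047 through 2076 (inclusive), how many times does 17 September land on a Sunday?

4

Day of week of September 17 in each year:
2047: Tue, 2048: Thu, 2049: Fri, 2050: Sat, 2051: Sun ✓, 2052: Tue, 2053: Wed, 2054: Thu, 2055: Fri, 2056: Sun ✓, 2057: Mon, 2058: Tue, 2059: Wed, 2060: Fri, 2061: Sat, 2062: Sun ✓, 2063: Mon, 2064: Wed, 2065: Thu, 2066: Fri, 2067: Sat, 2068: Mon, 2069: Tue, 2070: Wed, 2071: Thu, 2072: Sat, 2073: Sun ✓, 2074: Mon, 2075: Tue, 2076: Thu
Sundays: 2051, 2056, 2062, 2073.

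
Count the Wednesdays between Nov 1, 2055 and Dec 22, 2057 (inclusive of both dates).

112 Wednesdays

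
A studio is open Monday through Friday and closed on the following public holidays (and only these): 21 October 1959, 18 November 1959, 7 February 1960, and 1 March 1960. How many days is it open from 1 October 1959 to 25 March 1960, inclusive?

1 October 1959 is a Thursday.
From 1 October 1959 to 25 March 1960 is 177 days inclusive.
177 = 7 × 25 + 2, so there are 25 full weeks plus 2 extra days.
Each full week contributes 5 weekdays (Mon–Fri): 25 × 5 = 125.
The 2 extra days are Thursday, Friday — 2 of them qualify.
Total: 125 + 2 = 127.
Holidays: 21 October 1959 (Wed); 18 November 1959 (Wed); 7 February 1960 (Sun); 1 March 1960 (Tue).
3 of the 4 holidays fall on weekdays; the rest are weekends and were already excluded.
Business days: 127 − 3 = 124.

124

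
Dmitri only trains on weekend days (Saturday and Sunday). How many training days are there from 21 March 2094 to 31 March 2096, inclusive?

21 March 2094 is a Sunday.
The range spans 742 days (inclusive of both endpoints).
742 = 7 × 106, so the span is exactly 106 full weeks.
Each full week contributes 2 weekend days (Sat, Sun): 106 × 2 = 212.
Total: 212.

212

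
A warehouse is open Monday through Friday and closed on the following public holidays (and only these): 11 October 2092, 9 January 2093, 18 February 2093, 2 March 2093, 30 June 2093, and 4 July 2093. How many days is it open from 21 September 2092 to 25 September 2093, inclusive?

261 working days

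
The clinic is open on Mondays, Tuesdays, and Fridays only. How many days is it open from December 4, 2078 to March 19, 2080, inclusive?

203

December 4, 2078 is a Sunday.
That's 472 days from start to end, counting both.
472 = 7 × 67 + 3, so there are 67 full weeks plus 3 extra days.
Each full week contributes 3 days from the set (Mon, Tue, Fri): 67 × 3 = 201.
The 3 extra days are Sun, Mon, Tue — 2 of them qualify.
Total: 201 + 2 = 203.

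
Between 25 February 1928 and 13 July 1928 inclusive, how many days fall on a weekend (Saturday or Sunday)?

25 February 1928 is a Saturday.
From 25 February 1928 to 13 July 1928 is 140 days inclusive.
140 = 7 × 20, so the span is exactly 20 full weeks.
Each full week contributes 2 weekend days (Sat, Sun): 20 × 2 = 40.

40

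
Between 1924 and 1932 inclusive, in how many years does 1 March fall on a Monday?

1

Day of week of March 1 in each year:
1924: Sat, 1925: Sun, 1926: Mon ✓, 1927: Tue, 1928: Thu, 1929: Fri, 1930: Sat, 1931: Sun, 1932: Tue
Mondays: 1926.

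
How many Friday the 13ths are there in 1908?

2

The 13th falls on a Friday when the month's 13th has weekday Fri.
Jan 13 is Mon; Feb 13 is Thu; Mar 13 is Fri ✓; Apr 13 is Mon; May 13 is Wed; Jun 13 is Sat; Jul 13 is Mon; Aug 13 is Thu; Sep 13 is Sun; Oct 13 is Tue; Nov 13 is Fri ✓; Dec 13 is Sun.
Friday the 13ths: Mar, Nov.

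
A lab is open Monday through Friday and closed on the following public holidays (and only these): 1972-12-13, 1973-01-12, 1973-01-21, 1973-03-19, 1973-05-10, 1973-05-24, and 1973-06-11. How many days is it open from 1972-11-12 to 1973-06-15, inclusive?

1972-11-12 is a Sunday.
From 1972-11-12 to 1973-06-15 is 216 days inclusive.
216 = 7 × 30 + 6, so there are 30 full weeks plus 6 extra days.
Each full week contributes 5 weekdays (Mon–Fri): 30 × 5 = 150.
The 6 extra days are Sun, Mon, Tue, Wed, Thu, Fri — 5 of them qualify.
Total: 150 + 5 = 155.
Holidays: 1972-12-13 (Wed); 1973-01-12 (Fri); 1973-01-21 (Sun); 1973-03-19 (Mon); 1973-05-10 (Thu); 1973-05-24 (Thu); 1973-06-11 (Mon).
6 of the 7 holidays fall on weekdays; the rest are weekends and were already excluded.
Business days: 155 − 6 = 149.

149 working days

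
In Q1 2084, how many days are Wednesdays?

13

2084-01-01 is a Saturday.
That's 91 days from start to end, counting both.
91 = 7 × 13, so the span is exactly 13 full weeks.
Each full week contributes one Wednesday: 13 so far.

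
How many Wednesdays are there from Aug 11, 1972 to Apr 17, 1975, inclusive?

140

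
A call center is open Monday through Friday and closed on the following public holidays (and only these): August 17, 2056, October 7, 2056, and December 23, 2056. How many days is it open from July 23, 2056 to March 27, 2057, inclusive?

176 working days

July 23, 2056 is a Sunday.
From July 23, 2056 to March 27, 2057 is 248 days inclusive.
248 = 7 × 35 + 3, so there are 35 full weeks plus 3 extra days.
Each full week contributes 5 weekdays (Mon–Fri): 35 × 5 = 175.
The 3 extra days are Sun, Mon, Tue — 2 of them qualify.
Total: 175 + 2 = 177.
Holidays: August 17, 2056 (Thu); October 7, 2056 (Sat); December 23, 2056 (Sat).
1 of the 3 holidays fall on weekdays; the rest are weekends and were already excluded.
Business days: 177 − 1 = 176.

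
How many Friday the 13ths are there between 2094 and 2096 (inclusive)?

5

Friday-the-13ths by year:
2094: Aug
2095: May
2096: Jan, Apr, Jul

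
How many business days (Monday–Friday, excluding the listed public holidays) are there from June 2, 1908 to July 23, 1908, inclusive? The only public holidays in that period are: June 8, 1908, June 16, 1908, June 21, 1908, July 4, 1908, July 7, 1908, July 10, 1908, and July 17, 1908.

June 2, 1908 is a Tuesday.
The range spans 52 days (inclusive of both endpoints).
52 = 7 × 7 + 3, so there are 7 full weeks plus 3 extra days.
Each full week contributes 5 weekdays (Mon–Fri): 7 × 5 = 35.
The 3 extra days are Tuesday, Wednesday, Thursday — 3 of them qualify.
Total: 35 + 3 = 38.
Holidays: June 8, 1908 (Mon); June 16, 1908 (Tue); June 21, 1908 (Sun); July 4, 1908 (Sat); July 7, 1908 (Tue); July 10, 1908 (Fri); July 17, 1908 (Fri).
5 of the 7 holidays fall on weekdays; the rest are weekends and were already excluded.
Business days: 38 − 5 = 33.

33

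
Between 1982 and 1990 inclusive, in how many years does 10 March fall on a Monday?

Day of week of March 10 in each year:
1982: Wed, 1983: Thu, 1984: Sat, 1985: Sun, 1986: Mon ✓, 1987: Tue, 1988: Thu, 1989: Fri, 1990: Sat
Mondays: 1986.

1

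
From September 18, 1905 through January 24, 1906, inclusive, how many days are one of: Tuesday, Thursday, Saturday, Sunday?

September 18, 1905 is a Monday.
That's 129 days from start to end, counting both.
129 = 7 × 18 + 3, so there are 18 full weeks plus 3 extra days.
Each full week contributes 4 days from the set (Tue, Thu, Sat, Sun): 18 × 4 = 72.
The 3 extra days are Monday, Tuesday, Wednesday — 1 of them qualifies.
Total: 72 + 1 = 73.

73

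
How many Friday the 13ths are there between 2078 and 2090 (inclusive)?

21

Friday-the-13ths by year:
2078: May
2079: Jan, Oct
2080: Sep, Dec
2081: Jun
2082: Feb, Mar, Nov
2083: Aug
2084: Oct
2085: Apr, Jul
2086: Sep, Dec
2087: Jun
2088: Feb, Aug
2089: May
2090: Jan, Oct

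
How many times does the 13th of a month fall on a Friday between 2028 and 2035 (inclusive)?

Friday-the-13ths by year:
2028: Oct
2029: Apr, Jul
2030: Sep, Dec
2031: Jun
2032: Feb, Aug
2033: May
2034: Jan, Oct
2035: Apr, Jul

13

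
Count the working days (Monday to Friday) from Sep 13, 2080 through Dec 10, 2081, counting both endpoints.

Sep 13, 2080 is a Friday.
The range spans 454 days (inclusive of both endpoints).
454 = 7 × 64 + 6, so there are 64 full weeks plus 6 extra days.
Each full week contributes 5 weekdays (Mon–Fri): 64 × 5 = 320.
The 6 extra days are Fri, Sat, Sun, Mon, Tue, Wed — 4 of them qualify.
Total: 320 + 4 = 324.

324 weekdays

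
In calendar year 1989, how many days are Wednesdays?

52

1989-01-01 is a Sunday.
The range spans 365 days (inclusive of both endpoints).
365 = 7 × 52 + 1, so there are 52 full weeks plus 1 extra day.
Each full week contributes one Wednesday: 52 so far.
The 1 extra day is Sunday — none qualify.
Total: 52 + 0 = 52.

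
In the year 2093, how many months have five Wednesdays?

4

A month has five Wednesdays exactly when Wednesday falls within its first (length − 28) days.
Jan: 31 days, starts Thu → 5 of Thu, Fri, Sat
Feb: 28 days, starts Sun → 5 of (none)
Mar: 31 days, starts Sun → 5 of Sun, Mon, Tue
Apr: 30 days, starts Wed → 5 of Wed, Thu ✓
May: 31 days, starts Fri → 5 of Fri, Sat, Sun
Jun: 30 days, starts Mon → 5 of Mon, Tue
Jul: 31 days, starts Wed → 5 of Wed, Thu, Fri ✓
Aug: 31 days, starts Sat → 5 of Sat, Sun, Mon
Sep: 30 days, starts Tue → 5 of Tue, Wed ✓
Oct: 31 days, starts Thu → 5 of Thu, Fri, Sat
Nov: 30 days, starts Sun → 5 of Sun, Mon
Dec: 31 days, starts Tue → 5 of Tue, Wed, Thu ✓
Months with five Wednesdays: Apr, Jul, Sep, Dec.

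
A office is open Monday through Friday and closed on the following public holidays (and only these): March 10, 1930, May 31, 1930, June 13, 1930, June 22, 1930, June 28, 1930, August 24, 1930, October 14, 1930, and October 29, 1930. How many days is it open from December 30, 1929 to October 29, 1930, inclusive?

214

December 30, 1929 is a Monday.
From December 30, 1929 to October 29, 1930 is 304 days inclusive.
304 = 7 × 43 + 3, so there are 43 full weeks plus 3 extra days.
Each full week contributes 5 weekdays (Mon–Fri): 43 × 5 = 215.
The 3 extra days are Monday, Tuesday, Wednesday — 3 of them qualify.
Total: 215 + 3 = 218.
Holidays: March 10, 1930 (Mon); May 31, 1930 (Sat); June 13, 1930 (Fri); June 22, 1930 (Sun); June 28, 1930 (Sat); August 24, 1930 (Sun); October 14, 1930 (Tue); October 29, 1930 (Wed).
4 of the 8 holidays fall on weekdays; the rest are weekends and were already excluded.
Business days: 218 − 4 = 214.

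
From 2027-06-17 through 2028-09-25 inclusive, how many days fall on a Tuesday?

66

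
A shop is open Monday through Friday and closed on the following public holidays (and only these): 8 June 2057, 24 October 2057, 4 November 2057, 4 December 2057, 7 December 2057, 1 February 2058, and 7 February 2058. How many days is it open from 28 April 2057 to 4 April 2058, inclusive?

28 April 2057 is a Saturday.
That's 342 days from start to end, counting both.
342 = 7 × 48 + 6, so there are 48 full weeks plus 6 extra days.
Each full week contributes 5 weekdays (Mon–Fri): 48 × 5 = 240.
The 6 extra days are Sat, Sun, Mon, Tue, Wed, Thu — 4 of them qualify.
Total: 240 + 4 = 244.
Holidays: 8 June 2057 (Fri); 24 October 2057 (Wed); 4 November 2057 (Sun); 4 December 2057 (Tue); 7 December 2057 (Fri); 1 February 2058 (Fri); 7 February 2058 (Thu).
6 of the 7 holidays fall on weekdays; the rest are weekends and were already excluded.
Business days: 244 − 6 = 238.

238 business days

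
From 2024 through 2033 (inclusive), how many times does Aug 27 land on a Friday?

Day of week of August 27 in each year:
2024: Tue, 2025: Wed, 2026: Thu, 2027: Fri ✓, 2028: Sun, 2029: Mon, 2030: Tue, 2031: Wed, 2032: Fri ✓, 2033: Sat
Fridays: 2027, 2032.

2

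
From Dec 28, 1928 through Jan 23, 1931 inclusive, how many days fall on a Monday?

108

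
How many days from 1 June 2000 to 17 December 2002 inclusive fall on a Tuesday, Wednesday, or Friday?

1 June 2000 is a Thursday.
That's 930 days from start to end, counting both.
930 = 7 × 132 + 6, so there are 132 full weeks plus 6 extra days.
Each full week contributes 3 days from the set (Tue, Wed, Fri): 132 × 3 = 396.
The 6 extra days are Thu, Fri, Sat, Sun, Mon, Tue — 2 of them qualify.
Total: 396 + 2 = 398.

398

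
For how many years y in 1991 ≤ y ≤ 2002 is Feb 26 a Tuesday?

2

Day of week of February 26 in each year:
1991: Tue ✓, 1992: Wed, 1993: Fri, 1994: Sat, 1995: Sun, 1996: Mon, 1997: Wed, 1998: Thu, 1999: Fri, 2000: Sat, 2001: Mon, 2002: Tue ✓
Tuesdays: 1991, 2002.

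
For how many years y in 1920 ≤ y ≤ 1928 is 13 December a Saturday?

1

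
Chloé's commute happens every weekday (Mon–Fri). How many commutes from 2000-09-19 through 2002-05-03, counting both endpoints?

2000-09-19 is a Tuesday.
That's 592 days from start to end, counting both.
592 = 7 × 84 + 4, so there are 84 full weeks plus 4 extra days.
Each full week contributes 5 weekdays (Mon–Fri): 84 × 5 = 420.
The 4 extra days are Tuesday, Wednesday, Thursday, Friday — 4 of them qualify.
Total: 420 + 4 = 424.

424 weekdays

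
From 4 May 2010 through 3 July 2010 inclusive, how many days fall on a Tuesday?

9 Tuesdays

4 May 2010 is a Tuesday.
The range spans 61 days (inclusive of both endpoints).
61 = 7 × 8 + 5, so there are 8 full weeks plus 5 extra days.
Each full week contributes one Tuesday: 8 so far.
The 5 extra days are Tue, Wed, Thu, Fri, Sat — 1 of them qualifies.
Total: 8 + 1 = 9.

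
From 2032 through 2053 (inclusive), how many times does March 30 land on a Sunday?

Day of week of March 30 in each year:
2032: Tue, 2033: Wed, 2034: Thu, 2035: Fri, 2036: Sun ✓, 2037: Mon, 2038: Tue, 2039: Wed, 2040: Fri, 2041: Sat, 2042: Sun ✓, 2043: Mon, 2044: Wed, 2045: Thu, 2046: Fri, 2047: Sat, 2048: Mon, 2049: Tue, 2050: Wed, 2051: Thu, 2052: Sat, 2053: Sun ✓
Sundays: 2036, 2042, 2053.

3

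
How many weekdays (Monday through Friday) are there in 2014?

2014-01-01 is a Wednesday.
That's 365 days from start to end, counting both.
365 = 7 × 52 + 1, so there are 52 full weeks plus 1 extra day.
Each full week contributes 5 weekdays (Mon–Fri): 52 × 5 = 260.
The 1 extra day is Wed — 1 of them qualifies.
Total: 260 + 1 = 261.

261 weekdays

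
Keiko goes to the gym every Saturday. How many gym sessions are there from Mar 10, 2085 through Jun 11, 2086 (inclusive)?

Mar 10, 2085 is a Saturday.
The range spans 459 days (inclusive of both endpoints).
459 = 7 × 65 + 4, so there are 65 full weeks plus 4 extra days.
Each full week contributes one Saturday: 65 so far.
The 4 extra days are Sat, Sun, Mon, Tue — 1 of them qualifies.
Total: 65 + 1 = 66.

66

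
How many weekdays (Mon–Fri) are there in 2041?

261

2041-01-01 is a Tuesday.
The range spans 365 days (inclusive of both endpoints).
365 = 7 × 52 + 1, so there are 52 full weeks plus 1 extra day.
Each full week contributes 5 weekdays (Mon–Fri): 52 × 5 = 260.
The 1 extra day is Tuesday — 1 of them qualifies.
Total: 260 + 1 = 261.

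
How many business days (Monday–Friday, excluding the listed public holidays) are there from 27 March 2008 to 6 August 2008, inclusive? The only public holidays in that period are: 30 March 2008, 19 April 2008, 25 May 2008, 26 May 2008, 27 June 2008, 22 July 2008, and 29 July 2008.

91 business days

27 March 2008 is a Thursday.
That's 133 days from start to end, counting both.
133 = 7 × 19, so the span is exactly 19 full weeks.
Each full week contributes 5 weekdays (Mon–Fri): 19 × 5 = 95.
Total: 95.
Holidays: 30 March 2008 (Sun); 19 April 2008 (Sat); 25 May 2008 (Sun); 26 May 2008 (Mon); 27 June 2008 (Fri); 22 July 2008 (Tue); 29 July 2008 (Tue).
4 of the 7 holidays fall on weekdays; the rest are weekends and were already excluded.
Business days: 95 − 4 = 91.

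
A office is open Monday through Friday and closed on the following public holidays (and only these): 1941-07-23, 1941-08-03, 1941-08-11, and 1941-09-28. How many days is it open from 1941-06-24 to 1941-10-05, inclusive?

1941-06-24 is a Tuesday.
That's 104 days from start to end, counting both.
104 = 7 × 14 + 6, so there are 14 full weeks plus 6 extra days.
Each full week contributes 5 weekdays (Mon–Fri): 14 × 5 = 70.
The 6 extra days are Tuesday, Wednesday, Thursday, Friday, Saturday, Sunday — 4 of them qualify.
Total: 70 + 4 = 74.
Holidays: 1941-07-23 (Wed); 1941-08-03 (Sun); 1941-08-11 (Mon); 1941-09-28 (Sun).
2 of the 4 holidays fall on weekdays; the rest are weekends and were already excluded.
Business days: 74 − 2 = 72.

72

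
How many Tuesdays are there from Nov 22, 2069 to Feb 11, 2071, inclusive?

Nov 22, 2069 is a Friday.
The range spans 447 days (inclusive of both endpoints).
447 = 7 × 63 + 6, so there are 63 full weeks plus 6 extra days.
Each full week contributes one Tuesday: 63 so far.
The 6 extra days are Fri, Sat, Sun, Mon, Tue, Wed — 1 of them qualifies.
Total: 63 + 1 = 64.

64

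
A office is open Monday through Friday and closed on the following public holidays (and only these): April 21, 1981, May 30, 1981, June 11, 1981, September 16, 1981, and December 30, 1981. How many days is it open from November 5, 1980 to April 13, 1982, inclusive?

371

November 5, 1980 is a Wednesday.
The range spans 525 days (inclusive of both endpoints).
525 = 7 × 75, so the span is exactly 75 full weeks.
Each full week contributes 5 weekdays (Mon–Fri): 75 × 5 = 375.
Total: 375.
Holidays: April 21, 1981 (Tue); May 30, 1981 (Sat); June 11, 1981 (Thu); September 16, 1981 (Wed); December 30, 1981 (Wed).
4 of the 5 holidays fall on weekdays; the rest are weekends and were already excluded.
Business days: 375 − 4 = 371.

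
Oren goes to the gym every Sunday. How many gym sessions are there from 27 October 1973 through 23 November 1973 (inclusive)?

27 October 1973 is a Saturday.
From 27 October 1973 to 23 November 1973 is 28 days inclusive.
28 = 7 × 4, so the span is exactly 4 full weeks.
Each full week contributes one Sunday: 4 so far.

4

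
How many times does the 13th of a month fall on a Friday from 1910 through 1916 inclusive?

11

Friday-the-13ths by year:
1910: May
1911: Jan, Oct
1912: Sep, Dec
1913: Jun
1914: Feb, Mar, Nov
1915: Aug
1916: Oct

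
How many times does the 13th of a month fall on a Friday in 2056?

The 13th falls on a Friday when the month's 13th has weekday Fri.
Jan 13 is Thu; Feb 13 is Sun; Mar 13 is Mon; Apr 13 is Thu; May 13 is Sat; Jun 13 is Tue; Jul 13 is Thu; Aug 13 is Sun; Sep 13 is Wed; Oct 13 is Fri ✓; Nov 13 is Mon; Dec 13 is Wed.
Friday the 13ths: Oct.

1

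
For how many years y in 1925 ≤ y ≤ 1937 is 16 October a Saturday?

2

Day of week of October 16 in each year:
1925: Fri, 1926: Sat ✓, 1927: Sun, 1928: Tue, 1929: Wed, 1930: Thu, 1931: Fri, 1932: Sun, 1933: Mon, 1934: Tue, 1935: Wed, 1936: Fri, 1937: Sat ✓
Saturdays: 1926, 1937.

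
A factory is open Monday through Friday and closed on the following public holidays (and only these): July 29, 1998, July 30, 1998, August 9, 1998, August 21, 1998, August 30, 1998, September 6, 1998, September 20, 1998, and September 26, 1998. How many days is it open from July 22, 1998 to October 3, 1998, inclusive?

50

July 22, 1998 is a Wednesday.
The range spans 74 days (inclusive of both endpoints).
74 = 7 × 10 + 4, so there are 10 full weeks plus 4 extra days.
Each full week contributes 5 weekdays (Mon–Fri): 10 × 5 = 50.
The 4 extra days are Wednesday, Thursday, Friday, Saturday — 3 of them qualify.
Total: 50 + 3 = 53.
Holidays: July 29, 1998 (Wed); July 30, 1998 (Thu); August 9, 1998 (Sun); August 21, 1998 (Fri); August 30, 1998 (Sun); September 6, 1998 (Sun); September 20, 1998 (Sun); September 26, 1998 (Sat).
3 of the 8 holidays fall on weekdays; the rest are weekends and were already excluded.
Business days: 53 − 3 = 50.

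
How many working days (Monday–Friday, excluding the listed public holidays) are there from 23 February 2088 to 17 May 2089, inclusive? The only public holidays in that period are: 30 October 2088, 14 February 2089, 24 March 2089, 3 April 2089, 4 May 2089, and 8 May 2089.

319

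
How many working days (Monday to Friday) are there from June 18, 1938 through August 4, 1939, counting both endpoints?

295 weekdays

June 18, 1938 is a Saturday.
From June 18, 1938 to August 4, 1939 is 413 days inclusive.
413 = 7 × 59, so the span is exactly 59 full weeks.
Each full week contributes 5 weekdays (Mon–Fri): 59 × 5 = 295.
Total: 295.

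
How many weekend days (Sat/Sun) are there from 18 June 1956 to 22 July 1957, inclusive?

114

18 June 1956 is a Monday.
From 18 June 1956 to 22 July 1957 is 400 days inclusive.
400 = 7 × 57 + 1, so there are 57 full weeks plus 1 extra day.
Each full week contributes 2 weekend days (Sat, Sun): 57 × 2 = 114.
The 1 extra day is Mon — none qualify.
Total: 114 + 0 = 114.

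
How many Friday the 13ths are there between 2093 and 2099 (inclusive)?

14

Friday-the-13ths by year:
2093: Feb, Mar, Nov
2094: Aug
2095: May
2096: Jan, Apr, Jul
2097: Sep, Dec
2098: Jun
2099: Feb, Mar, Nov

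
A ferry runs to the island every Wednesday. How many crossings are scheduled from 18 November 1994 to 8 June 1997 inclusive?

18 November 1994 is a Friday.
That's 934 days from start to end, counting both.
934 = 7 × 133 + 3, so there are 133 full weeks plus 3 extra days.
Each full week contributes one Wednesday: 133 so far.
The 3 extra days are Friday, Saturday, Sunday — none qualify.
Total: 133 + 0 = 133.

133 Wednesdays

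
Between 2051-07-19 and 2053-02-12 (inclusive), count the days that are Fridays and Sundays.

2051-07-19 is a Wednesday.
The range spans 575 days (inclusive of both endpoints).
575 = 7 × 82 + 1, so there are 82 full weeks plus 1 extra day.
Each full week contributes 2 days from the set (Fri, Sun): 82 × 2 = 164.
The 1 extra day is Wednesday — none qualify.
Total: 164 + 0 = 164.

164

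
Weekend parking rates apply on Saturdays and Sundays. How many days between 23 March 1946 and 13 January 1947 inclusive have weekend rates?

23 March 1946 is a Saturday.
The range spans 297 days (inclusive of both endpoints).
297 = 7 × 42 + 3, so there are 42 full weeks plus 3 extra days.
Each full week contributes 2 weekend days (Sat, Sun): 42 × 2 = 84.
The 3 extra days are Saturday, Sunday, Monday — 2 of them qualify.
Total: 84 + 2 = 86.

86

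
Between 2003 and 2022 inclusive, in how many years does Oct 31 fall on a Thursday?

2

Day of week of October 31 in each year:
2003: Fri, 2004: Sun, 2005: Mon, 2006: Tue, 2007: Wed, 2008: Fri, 2009: Sat, 2010: Sun, 2011: Mon, 2012: Wed, 2013: Thu ✓, 2014: Fri, 2015: Sat, 2016: Mon, 2017: Tue, 2018: Wed, 2019: Thu ✓, 2020: Sat, 2021: Sun, 2022: Mon
Thursdays: 2013, 2019.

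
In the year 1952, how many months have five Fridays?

4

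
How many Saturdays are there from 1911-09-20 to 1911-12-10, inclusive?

12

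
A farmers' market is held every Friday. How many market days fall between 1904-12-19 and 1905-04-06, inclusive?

15

1904-12-19 is a Monday.
From 1904-12-19 to 1905-04-06 is 109 days inclusive.
109 = 7 × 15 + 4, so there are 15 full weeks plus 4 extra days.
Each full week contributes one Friday: 15 so far.
The 4 extra days are Mon, Tue, Wed, Thu — none qualify.
Total: 15 + 0 = 15.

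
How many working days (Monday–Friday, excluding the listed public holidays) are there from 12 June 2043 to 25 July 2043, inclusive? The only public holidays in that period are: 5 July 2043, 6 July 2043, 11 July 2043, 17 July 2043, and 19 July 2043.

29 working days

12 June 2043 is a Friday.
That's 44 days from start to end, counting both.
44 = 7 × 6 + 2, so there are 6 full weeks plus 2 extra days.
Each full week contributes 5 weekdays (Mon–Fri): 6 × 5 = 30.
The 2 extra days are Fri, Sat — 1 of them qualifies.
Total: 30 + 1 = 31.
Holidays: 5 July 2043 (Sun); 6 July 2043 (Mon); 11 July 2043 (Sat); 17 July 2043 (Fri); 19 July 2043 (Sun).
2 of the 5 holidays fall on weekdays; the rest are weekends and were already excluded.
Business days: 31 − 2 = 29.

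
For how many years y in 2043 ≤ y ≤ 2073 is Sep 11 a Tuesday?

4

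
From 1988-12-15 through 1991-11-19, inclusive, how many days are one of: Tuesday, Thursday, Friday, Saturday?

612

1988-12-15 is a Thursday.
That's 1070 days from start to end, counting both.
1070 = 7 × 152 + 6, so there are 152 full weeks plus 6 extra days.
Each full week contributes 4 days from the set (Tue, Thu, Fri, Sat): 152 × 4 = 608.
The 6 extra days are Thu, Fri, Sat, Sun, Mon, Tue — 4 of them qualify.
Total: 608 + 4 = 612.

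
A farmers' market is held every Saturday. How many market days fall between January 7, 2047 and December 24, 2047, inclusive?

50 Saturdays

January 7, 2047 is a Monday.
From January 7, 2047 to December 24, 2047 is 352 days inclusive.
352 = 7 × 50 + 2, so there are 50 full weeks plus 2 extra days.
Each full week contributes one Saturday: 50 so far.
The 2 extra days are Mon, Tue — none qualify.
Total: 50 + 0 = 50.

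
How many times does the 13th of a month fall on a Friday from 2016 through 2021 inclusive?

10

Friday-the-13ths by year:
2016: May
2017: Jan, Oct
2018: Apr, Jul
2019: Sep, Dec
2020: Mar, Nov
2021: Aug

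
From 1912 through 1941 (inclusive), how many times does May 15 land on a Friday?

4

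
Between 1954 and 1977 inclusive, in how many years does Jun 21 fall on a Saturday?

Day of week of June 21 in each year:
1954: Mon, 1955: Tue, 1956: Thu, 1957: Fri, 1958: Sat ✓, 1959: Sun, 1960: Tue, 1961: Wed, 1962: Thu, 1963: Fri, 1964: Sun, 1965: Mon, 1966: Tue, 1967: Wed, 1968: Fri, 1969: Sat ✓, 1970: Sun, 1971: Mon, 1972: Wed, 1973: Thu, 1974: Fri, 1975: Sat ✓, 1976: Mon, 1977: Tue
Saturdays: 1958, 1969, 1975.

3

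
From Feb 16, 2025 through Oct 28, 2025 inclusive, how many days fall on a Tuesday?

37

Feb 16, 2025 is a Sunday.
From Feb 16, 2025 to Oct 28, 2025 is 255 days inclusive.
255 = 7 × 36 + 3, so there are 36 full weeks plus 3 extra days.
Each full week contributes one Tuesday: 36 so far.
The 3 extra days are Sun, Mon, Tue — 1 of them qualifies.
Total: 36 + 1 = 37.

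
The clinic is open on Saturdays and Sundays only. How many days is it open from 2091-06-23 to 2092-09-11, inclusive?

128

2091-06-23 is a Saturday.
From 2091-06-23 to 2092-09-11 is 447 days inclusive.
447 = 7 × 63 + 6, so there are 63 full weeks plus 6 extra days.
Each full week contributes 2 days from the set (Sat, Sun): 63 × 2 = 126.
The 6 extra days are Saturday, Sunday, Monday, Tuesday, Wednesday, Thursday — 2 of them qualify.
Total: 126 + 2 = 128.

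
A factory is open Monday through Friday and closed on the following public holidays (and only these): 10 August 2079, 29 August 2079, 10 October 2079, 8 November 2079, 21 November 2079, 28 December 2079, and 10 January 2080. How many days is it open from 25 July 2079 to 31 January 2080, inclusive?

25 July 2079 is a Tuesday.
That's 191 days from start to end, counting both.
191 = 7 × 27 + 2, so there are 27 full weeks plus 2 extra days.
Each full week contributes 5 weekdays (Mon–Fri): 27 × 5 = 135.
The 2 extra days are Tuesday, Wednesday — 2 of them qualify.
Total: 135 + 2 = 137.
Holidays: 10 August 2079 (Thu); 29 August 2079 (Tue); 10 October 2079 (Tue); 8 November 2079 (Wed); 21 November 2079 (Tue); 28 December 2079 (Thu); 10 January 2080 (Wed).
All 7 holidays fall on weekdays, so subtract 7.
Business days: 137 − 7 = 130.

130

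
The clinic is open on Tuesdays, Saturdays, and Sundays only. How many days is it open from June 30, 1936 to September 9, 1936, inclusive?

31

June 30, 1936 is a Tuesday.
That's 72 days from start to end, counting both.
72 = 7 × 10 + 2, so there are 10 full weeks plus 2 extra days.
Each full week contributes 3 days from the set (Tue, Sat, Sun): 10 × 3 = 30.
The 2 extra days are Tue, Wed — 1 of them qualifies.
Total: 30 + 1 = 31.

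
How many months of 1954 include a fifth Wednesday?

4

A month has five Wednesdays exactly when Wednesday falls within its first (length − 28) days.
Jan: 31 days, starts Fri → 5 of Fri, Sat, Sun
Feb: 28 days, starts Mon → 5 of (none)
Mar: 31 days, starts Mon → 5 of Mon, Tue, Wed ✓
Apr: 30 days, starts Thu → 5 of Thu, Fri
May: 31 days, starts Sat → 5 of Sat, Sun, Mon
Jun: 30 days, starts Tue → 5 of Tue, Wed ✓
Jul: 31 days, starts Thu → 5 of Thu, Fri, Sat
Aug: 31 days, starts Sun → 5 of Sun, Mon, Tue
Sep: 30 days, starts Wed → 5 of Wed, Thu ✓
Oct: 31 days, starts Fri → 5 of Fri, Sat, Sun
Nov: 30 days, starts Mon → 5 of Mon, Tue
Dec: 31 days, starts Wed → 5 of Wed, Thu, Fri ✓
Months with five Wednesdays: Mar, Jun, Sep, Dec.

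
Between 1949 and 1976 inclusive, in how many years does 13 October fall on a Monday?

Day of week of October 13 in each year:
1949: Thu, 1950: Fri, 1951: Sat, 1952: Mon ✓, 1953: Tue, 1954: Wed, 1955: Thu, 1956: Sat, 1957: Sun, 1958: Mon ✓, 1959: Tue, 1960: Thu, 1961: Fri, 1962: Sat, 1963: Sun, 1964: Tue, 1965: Wed, 1966: Thu, 1967: Fri, 1968: Sun, 1969: Mon ✓, 1970: Tue, 1971: Wed, 1972: Fri, 1973: Sat, 1974: Sun, 1975: Mon ✓, 1976: Wed
Mondays: 1952, 1958, 1969, 1975.

4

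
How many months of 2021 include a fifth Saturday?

4

A month has five Saturdays exactly when Saturday falls within its first (length − 28) days.
Jan: 31 days, starts Fri → 5 of Fri, Sat, Sun ✓
Feb: 28 days, starts Mon → 5 of (none)
Mar: 31 days, starts Mon → 5 of Mon, Tue, Wed
Apr: 30 days, starts Thu → 5 of Thu, Fri
May: 31 days, starts Sat → 5 of Sat, Sun, Mon ✓
Jun: 30 days, starts Tue → 5 of Tue, Wed
Jul: 31 days, starts Thu → 5 of Thu, Fri, Sat ✓
Aug: 31 days, starts Sun → 5 of Sun, Mon, Tue
Sep: 30 days, starts Wed → 5 of Wed, Thu
Oct: 31 days, starts Fri → 5 of Fri, Sat, Sun ✓
Nov: 30 days, starts Mon → 5 of Mon, Tue
Dec: 31 days, starts Wed → 5 of Wed, Thu, Fri
Months with five Saturdays: Jan, May, Jul, Oct.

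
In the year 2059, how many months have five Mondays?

4

A month has five Mondays exactly when Monday falls within its first (length − 28) days.
Jan: 31 days, starts Wed → 5 of Wed, Thu, Fri
Feb: 28 days, starts Sat → 5 of (none)
Mar: 31 days, starts Sat → 5 of Sat, Sun, Mon ✓
Apr: 30 days, starts Tue → 5 of Tue, Wed
May: 31 days, starts Thu → 5 of Thu, Fri, Sat
Jun: 30 days, starts Sun → 5 of Sun, Mon ✓
Jul: 31 days, starts Tue → 5 of Tue, Wed, Thu
Aug: 31 days, starts Fri → 5 of Fri, Sat, Sun
Sep: 30 days, starts Mon → 5 of Mon, Tue ✓
Oct: 31 days, starts Wed → 5 of Wed, Thu, Fri
Nov: 30 days, starts Sat → 5 of Sat, Sun
Dec: 31 days, starts Mon → 5 of Mon, Tue, Wed ✓
Months with five Mondays: Mar, Jun, Sep, Dec.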